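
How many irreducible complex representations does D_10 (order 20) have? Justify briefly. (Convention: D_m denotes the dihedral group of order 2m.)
8

Explanation: The number of irreducible complex representations of a finite group equals its number of conjugacy classes. D_10 has 8 conjugacy classes (n/2 + 3 for n even), so D_10 (order 20) has exactly 8 irreducible complex representations.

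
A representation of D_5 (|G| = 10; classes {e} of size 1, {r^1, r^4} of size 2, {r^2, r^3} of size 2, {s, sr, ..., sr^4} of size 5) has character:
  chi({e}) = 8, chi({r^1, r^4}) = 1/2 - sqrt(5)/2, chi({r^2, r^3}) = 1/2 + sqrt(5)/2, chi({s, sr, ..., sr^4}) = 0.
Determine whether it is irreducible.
Not irreducible (reducible): <chi, chi> = 7 > 1.

<chi, chi> = (1/|G|) sum_C |C| * |chi(C)|^2 = (1/10)[1*|8|^2 + 2*|1/2 - sqrt(5)/2|^2 + 2*|1/2 + sqrt(5)/2|^2 + 5*|0|^2]
  = (1/10)[(64) + (3 - sqrt(5)) + (sqrt(5) + 3) + (0)] = 70/10 = 7.
A character is irreducible iff <chi, chi> = 1, so this representation is reducible.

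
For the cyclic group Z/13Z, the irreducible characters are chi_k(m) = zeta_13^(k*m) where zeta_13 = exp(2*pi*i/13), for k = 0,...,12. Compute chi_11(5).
chi_11(5) = zeta_13^55 = exp(6*I*pi/13)

chi_11(5) = zeta_13^(11*5) = zeta_13^55. Since zeta_13^13 = 1, this equals zeta_13^3 = exp(2*pi*i*3/13) = exp(6*I*pi/13).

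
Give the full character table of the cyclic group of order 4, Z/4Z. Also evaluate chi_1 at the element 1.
Character table of Z/4Z (irreps indexed chi_0,...,chi_3 with chi_k(m) = zeta_4^(k*m), zeta_4 = exp(2*pi*i/4)):
  irrep \ class  {0} (size 1)  {1} (size 1)  {2} (size 1)  {3} (size 1)
  chi_0          1             1             1             1           
  chi_1          1             I             -1            -I          
  chi_2          1             -1            1             -1          
  chi_3          1             -I            -1            I           

Spot check: chi_1(1) = zeta_4^(1*1) = zeta_4^1 = I.

Reasoning: Z/4Z is abelian, so all 4 irreducible complex representations are 1-dimensional. They are given by chi_k(m) = zeta_4^(k*m) for k = 0,...,3. Row orthogonality: sum_m chi_k(m) conj(chi_l(m)) = 4 * [k = l].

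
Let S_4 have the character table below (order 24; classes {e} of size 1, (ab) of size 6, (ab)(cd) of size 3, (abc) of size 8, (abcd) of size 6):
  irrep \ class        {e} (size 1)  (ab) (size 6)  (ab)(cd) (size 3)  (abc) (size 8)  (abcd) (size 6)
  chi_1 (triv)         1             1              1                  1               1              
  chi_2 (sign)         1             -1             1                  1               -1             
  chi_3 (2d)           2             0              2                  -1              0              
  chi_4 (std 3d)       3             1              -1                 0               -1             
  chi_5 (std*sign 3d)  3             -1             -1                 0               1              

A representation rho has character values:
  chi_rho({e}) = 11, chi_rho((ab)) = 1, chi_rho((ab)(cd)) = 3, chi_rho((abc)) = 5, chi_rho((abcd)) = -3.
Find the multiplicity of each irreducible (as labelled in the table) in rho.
Multiplicities: chi_1: 2, chi_2: 3, chi_3: 0, chi_4: 2, chi_5: 0.

Justification: Use <chi_rho, chi> = (1/|G|) sum_C |C| * chi_rho(C) * conj(chi(C)) with |G| = 24 for each irreducible chi in the table:
  <chi_rho, chi_1> = (1/24)[1*(11)*conj(1) + 6*(1)*conj(1) + 3*(3)*conj(1) + 8*(5)*conj(1) + 6*(-3)*conj(1)]
      = (1/24)[(11) + (6) + (9) + (40) + (-18)] = 48/24 = 2
  <chi_rho, chi_2> = (1/24)[1*(11)*conj(1) + 6*(1)*conj(-1) + 3*(3)*conj(1) + 8*(5)*conj(1) + 6*(-3)*conj(-1)]
      = (1/24)[(11) + (-6) + (9) + (40) + (18)] = 72/24 = 3
  <chi_rho, chi_3> = (1/24)[1*(11)*conj(2) + 6*(1)*conj(0) + 3*(3)*conj(2) + 8*(5)*conj(-1) + 6*(-3)*conj(0)]
      = (1/24)[(22) + (0) + (18) + (-40) + (0)] = 0/24 = 0
  <chi_rho, chi_4> = (1/24)[1*(11)*conj(3) + 6*(1)*conj(1) + 3*(3)*conj(-1) + 8*(5)*conj(0) + 6*(-3)*conj(-1)]
      = (1/24)[(33) + (6) + (-9) + (0) + (18)] = 48/24 = 2
  <chi_rho, chi_5> = (1/24)[1*(11)*conj(3) + 6*(1)*conj(-1) + 3*(3)*conj(-1) + 8*(5)*conj(0) + 6*(-3)*conj(1)]
      = (1/24)[(33) + (-6) + (-9) + (0) + (-18)] = 0/24 = 0
Dimension check: dim(rho) = sum (mult * dim) = 2*1 + 3*1 + 0*2 + 2*3 + 0*3 = 11 = chi_rho(e) = 11.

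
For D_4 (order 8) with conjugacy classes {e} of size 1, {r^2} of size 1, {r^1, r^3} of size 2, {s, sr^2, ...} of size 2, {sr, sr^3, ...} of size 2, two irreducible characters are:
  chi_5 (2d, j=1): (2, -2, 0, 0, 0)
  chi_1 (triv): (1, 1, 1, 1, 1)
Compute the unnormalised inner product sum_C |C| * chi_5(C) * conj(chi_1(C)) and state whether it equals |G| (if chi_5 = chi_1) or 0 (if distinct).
Sum = 0; so <chi_5, chi_1> = 0 (distinct irreducibles are orthogonal).

Details: Compute term by term over conjugacy classes (|C| * chi_5(C) * conj(chi_1(C))):
  1*(2)*conj(1) + 1*(-2)*conj(1) + 2*(0)*conj(1) + 2*(0)*conj(1) + 2*(0)*conj(1)
  = (2) + (-2) + (0) + (0) + (0)
  = 0.
Dividing by |G| = 8 gives 0/8 = 0, matching the row-orthogonality relation <chi_5, chi_1> = [chi_5 = chi_1].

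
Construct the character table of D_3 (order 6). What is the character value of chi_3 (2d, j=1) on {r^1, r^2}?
Conjugacy classes: {e} of size 1, {r^1, r^2} of size 2, {s, sr, ..., sr^2} of size 3.
Character table:
  irrep \ class              {e} (size 1)  {r^1, r^2} (size 2)  {s, sr, ..., sr^2} (size 3)
  chi_1 (triv)               1             1                    1                          
  chi_2 (sign: r->1, s->-1)  1             1                    -1                         
  chi_3 (2d, j=1)            2             -1                   0                          

Spot check: chi_3 (2d, j=1) on {r^1, r^2} = -1.

Details: D_3 has order 2*3 = 6 with 3 conjugacy classes, hence 3 irreducibles. Sum of squared dims 1 + 1 + 4 = 6 = |G|. Linear characters come from the abelianisation; the 2-dimensional irreps have character r^k -> 2*cos(2*pi*j*k/3), reflections -> 0.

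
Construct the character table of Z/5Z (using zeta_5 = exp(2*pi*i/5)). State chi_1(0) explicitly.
Character table of Z/5Z (irreps indexed chi_0,...,chi_4 with chi_k(m) = zeta_5^(k*m), zeta_5 = exp(2*pi*i/5)):
  irrep \ class  {0} (size 1)  {1} (size 1)    {2} (size 1)    {3} (size 1)    {4} (size 1)  
  chi_0          1             1               1               1               1             
  chi_1          1             exp(2*I*pi/5)   exp(4*I*pi/5)   exp(-4*I*pi/5)  exp(-2*I*pi/5)
  chi_2          1             exp(4*I*pi/5)   exp(-2*I*pi/5)  exp(2*I*pi/5)   exp(-4*I*pi/5)
  chi_3          1             exp(-4*I*pi/5)  exp(2*I*pi/5)   exp(-2*I*pi/5)  exp(4*I*pi/5) 
  chi_4          1             exp(-2*I*pi/5)  exp(-4*I*pi/5)  exp(4*I*pi/5)   exp(2*I*pi/5) 

Spot check: chi_1(0) = zeta_5^(1*0) = zeta_5^0 = 1.

Derivation: Z/5Z is abelian, so all 5 irreducible complex representations are 1-dimensional. They are given by chi_k(m) = zeta_5^(k*m) for k = 0,...,4. Row orthogonality: sum_m chi_k(m) conj(chi_l(m)) = 5 * [k = l].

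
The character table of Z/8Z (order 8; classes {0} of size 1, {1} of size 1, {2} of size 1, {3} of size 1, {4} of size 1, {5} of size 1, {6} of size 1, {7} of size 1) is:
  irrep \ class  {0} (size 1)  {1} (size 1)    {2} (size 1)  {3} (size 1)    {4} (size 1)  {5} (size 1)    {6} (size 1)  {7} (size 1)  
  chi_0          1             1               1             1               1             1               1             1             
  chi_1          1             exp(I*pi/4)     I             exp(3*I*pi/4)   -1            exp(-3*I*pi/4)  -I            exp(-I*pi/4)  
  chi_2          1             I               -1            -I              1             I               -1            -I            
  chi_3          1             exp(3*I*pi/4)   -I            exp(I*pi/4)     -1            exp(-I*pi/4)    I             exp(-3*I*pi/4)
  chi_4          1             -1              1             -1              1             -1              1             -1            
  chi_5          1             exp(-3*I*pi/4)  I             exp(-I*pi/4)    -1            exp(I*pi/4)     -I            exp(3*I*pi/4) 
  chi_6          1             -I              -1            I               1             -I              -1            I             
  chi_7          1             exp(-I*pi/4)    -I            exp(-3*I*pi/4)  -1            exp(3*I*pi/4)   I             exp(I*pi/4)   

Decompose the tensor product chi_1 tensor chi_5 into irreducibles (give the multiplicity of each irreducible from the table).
chi_1 tensor chi_5 = chi_6 (all other irreducibles have multiplicity 0).

Working: The character of a tensor product is the pointwise product (chi_1 * chi_5)(C) = chi_1(C) * chi_5(C):
  {0}: (1)*(1), {1}: (exp(I*pi/4))*(exp(-3*I*pi/4)), {2}: (I)*(I), {3}: (exp(3*I*pi/4))*(exp(-I*pi/4)), {4}: (-1)*(-1), {5}: (exp(-3*I*pi/4))*(exp(I*pi/4)), {6}: (-I)*(-I), {7}: (exp(-I*pi/4))*(exp(3*I*pi/4))
so (chi_1 * chi_5) takes values
  {0} -> 1, {1} -> -I, {2} -> -1, {3} -> I, {4} -> 1, {5} -> -I, {6} -> -1, {7} -> I.
Now take the inner product of this character with each irreducible chi from the table, <chi_1*chi_5, chi> = (1/8) sum_C |C| (chi_1*chi_5)(C) conj(chi(C)):
  <chi_1*chi_5, chi_0> = (1/8)[1*(1)*conj(1) + 1*(-I)*conj(1) + 1*(-1)*conj(1) + 1*(I)*conj(1) + 1*(1)*conj(1) + 1*(-I)*conj(1) + 1*(-1)*conj(1) + 1*(I)*conj(1)]
      = (1/8)[(1) + (-I) + (-1) + (I) + (1) + (-I) + (-1) + (I)] = 0/8 = 0
  <chi_1*chi_5, chi_1> = (1/8)[1*(1)*conj(1) + 1*(-I)*conj(exp(I*pi/4)) + 1*(-1)*conj(I) + 1*(I)*conj(exp(3*I*pi/4)) + 1*(1)*conj(-1) + 1*(-I)*conj(exp(-3*I*pi/4)) + 1*(-1)*conj(-I) + 1*(I)*conj(exp(-I*pi/4))]
      = (1/8)[(1) + (-exp(I*pi/4)) + (I) + (exp(-I*pi/4)) + (-1) + (-exp(-3*I*pi/4)) + (-I) + (exp(3*I*pi/4))] = 0/8 = 0
  <chi_1*chi_5, chi_2> = (1/8)[1*(1)*conj(1) + 1*(-I)*conj(I) + 1*(-1)*conj(-1) + 1*(I)*conj(-I) + 1*(1)*conj(1) + 1*(-I)*conj(I) + 1*(-1)*conj(-1) + 1*(I)*conj(-I)]
      = (1/8)[(1) + (-1) + (1) + (-1) + (1) + (-1) + (1) + (-1)] = 0/8 = 0
  <chi_1*chi_5, chi_3> = (1/8)[1*(1)*conj(1) + 1*(-I)*conj(exp(3*I*pi/4)) + 1*(-1)*conj(-I) + 1*(I)*conj(exp(I*pi/4)) + 1*(1)*conj(-1) + 1*(-I)*conj(exp(-I*pi/4)) + 1*(-1)*conj(I) + 1*(I)*conj(exp(-3*I*pi/4))]
      = (1/8)[(1) + (-exp(-I*pi/4)) + (-I) + (exp(I*pi/4)) + (-1) + (-exp(3*I*pi/4)) + (I) + (exp(-3*I*pi/4))] = 0/8 = 0
  <chi_1*chi_5, chi_4> = (1/8)[1*(1)*conj(1) + 1*(-I)*conj(-1) + 1*(-1)*conj(1) + 1*(I)*conj(-1) + 1*(1)*conj(1) + 1*(-I)*conj(-1) + 1*(-1)*conj(1) + 1*(I)*conj(-1)]
      = (1/8)[(1) + (I) + (-1) + (-I) + (1) + (I) + (-1) + (-I)] = 0/8 = 0
  <chi_1*chi_5, chi_5> = (1/8)[1*(1)*conj(1) + 1*(-I)*conj(exp(-3*I*pi/4)) + 1*(-1)*conj(I) + 1*(I)*conj(exp(-I*pi/4)) + 1*(1)*conj(-1) + 1*(-I)*conj(exp(I*pi/4)) + 1*(-1)*conj(-I) + 1*(I)*conj(exp(3*I*pi/4))]
      = (1/8)[(1) + (-exp(-3*I*pi/4)) + (I) + (exp(3*I*pi/4)) + (-1) + (-exp(I*pi/4)) + (-I) + (exp(-I*pi/4))] = 0/8 = 0
  <chi_1*chi_5, chi_6> = (1/8)[1*(1)*conj(1) + 1*(-I)*conj(-I) + 1*(-1)*conj(-1) + 1*(I)*conj(I) + 1*(1)*conj(1) + 1*(-I)*conj(-I) + 1*(-1)*conj(-1) + 1*(I)*conj(I)]
      = (1/8)[(1) + (1) + (1) + (1) + (1) + (1) + (1) + (1)] = 8/8 = 1
  <chi_1*chi_5, chi_7> = (1/8)[1*(1)*conj(1) + 1*(-I)*conj(exp(-I*pi/4)) + 1*(-1)*conj(-I) + 1*(I)*conj(exp(-3*I*pi/4)) + 1*(1)*conj(-1) + 1*(-I)*conj(exp(3*I*pi/4)) + 1*(-1)*conj(I) + 1*(I)*conj(exp(I*pi/4))]
      = (1/8)[(1) + (-exp(3*I*pi/4)) + (-I) + (exp(-3*I*pi/4)) + (-1) + (-exp(-I*pi/4)) + (I) + (exp(I*pi/4))] = 0/8 = 0
(Exp terms are combined using exp(i*s)*conj(exp(i*t)) = exp(i*(s-t)), and sums of them are collapsed using the identity that for every m > 1 the m distinct m-th roots of unity sum to 0, e.g. 1 + exp(2*I*pi/3) + exp(-2*I*pi/3) = 0.)
Hence the multiplicities are chi_6: 1. Dimension check: dim(chi_1)*dim(chi_5) = 1*1 = 1 and sum (mult * dim) = 1*1 = 1.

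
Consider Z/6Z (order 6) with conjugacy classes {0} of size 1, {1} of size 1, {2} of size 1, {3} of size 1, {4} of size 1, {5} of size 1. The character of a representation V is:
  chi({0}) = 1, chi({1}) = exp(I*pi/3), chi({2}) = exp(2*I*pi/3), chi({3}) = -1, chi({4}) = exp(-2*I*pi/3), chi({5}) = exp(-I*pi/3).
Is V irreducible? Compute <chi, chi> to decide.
Irreducible: <chi, chi> = 1.

Argument: <chi, chi> = (1/|G|) sum_C |C| * |chi(C)|^2 = (1/6)[1*|1|^2 + 1*|exp(I*pi/3)|^2 + 1*|exp(2*I*pi/3)|^2 + 1*|-1|^2 + 1*|exp(-2*I*pi/3)|^2 + 1*|exp(-I*pi/3)|^2]
  = (1/6)[(1) + (1) + (1) + (1) + (1) + (1)] = 6/6 = 1.
(Exp terms are combined using exp(i*s)*conj(exp(i*t)) = exp(i*(s-t)), and sums of them are collapsed using the identity that for every m > 1 the m distinct m-th roots of unity sum to 0, e.g. 1 + exp(2*I*pi/3) + exp(-2*I*pi/3) = 0.)
A character is irreducible iff <chi, chi> = 1, so this representation is irreducible.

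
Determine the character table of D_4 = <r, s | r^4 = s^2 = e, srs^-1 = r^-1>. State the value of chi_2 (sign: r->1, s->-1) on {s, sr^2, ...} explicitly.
Conjugacy classes: {e} of size 1, {r^2} of size 1, {r^1, r^3} of size 2, {s, sr^2, ...} of size 2, {sr, sr^3, ...} of size 2.
Character table:
  irrep \ class              {e} (size 1)  {r^2} (size 1)  {r^1, r^3} (size 2)  {s, sr^2, ...} (size 2)  {sr, sr^3, ...} (size 2)
  chi_1 (triv)               1             1               1                    1                        1                       
  chi_2 (sign: r->1, s->-1)  1             1               1                    -1                       -1                      
  chi_3 (r->-1, s->1)        1             1               -1                   1                        -1                      
  chi_4 (r->-1, s->-1)       1             1               -1                   -1                       1                       
  chi_5 (2d, j=1)            2             -2              0                    0                        0                       

Spot check: chi_2 (sign: r->1, s->-1) on {s, sr^2, ...} = -1.

Details: D_4 has order 2*4 = 8 with 5 conjugacy classes, hence 5 irreducibles. Sum of squared dims 1 + 1 + 1 + 1 + 4 = 8 = |G|. Linear characters come from the abelianisation; the 2-dimensional irreps have character r^k -> 2*cos(2*pi*j*k/4), reflections -> 0.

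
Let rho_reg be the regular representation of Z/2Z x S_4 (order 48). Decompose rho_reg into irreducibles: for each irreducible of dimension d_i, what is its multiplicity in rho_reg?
Each irreducible V_i of dimension d_i appears with multiplicity d_i, i.e. rho_reg = (direct sum over all irreducibles V_i) d_i V_i. The irreducible dimensions for Z/2Z x S_4 are 1, 1, 1, 1, 2, 2, 3, 3, 3, 3: 4 irreducibles of dimension 1, each with multiplicity 1; 2 irreducibles of dimension 2, each with multiplicity 2; 4 irreducibles of dimension 3, each with multiplicity 3. Total dimension 4*1*1 + 2*2*2 + 4*3*3 = 48 = |G|.

General theorem: in the regular representation of a finite group G, each irreducible appears with multiplicity equal to its dimension. Check: dim(rho_reg) = sum d_i^2 = 1 + 1 + 1 + 1 + 4 + 4 + 9 + 9 + 9 + 9 = 48 = |G|.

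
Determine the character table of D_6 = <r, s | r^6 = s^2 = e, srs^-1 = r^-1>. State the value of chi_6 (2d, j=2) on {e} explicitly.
Conjugacy classes: {e} of size 1, {r^3} of size 1, {r^1, r^5} of size 2, {r^2, r^4} of size 2, {s, sr^2, ...} of size 3, {sr, sr^3, ...} of size 3.
Character table:
  irrep \ class              {e} (size 1)  {r^3} (size 1)  {r^1, r^5} (size 2)  {r^2, r^4} (size 2)  {s, sr^2, ...} (size 3)  {sr, sr^3, ...} (size 3)
  chi_1 (triv)               1             1               1                    1                    1                        1                       
  chi_2 (sign: r->1, s->-1)  1             1               1                    1                    -1                       -1                      
  chi_3 (r->-1, s->1)        1             -1              -1                   1                    1                        -1                      
  chi_4 (r->-1, s->-1)       1             -1              -1                   1                    -1                       1                       
  chi_5 (2d, j=1)            2             -2              1                    -1                   0                        0                       
  chi_6 (2d, j=2)            2             2               -1                   -1                   0                        0                       

Spot check: chi_6 (2d, j=2) on {e} = 2.

Details: D_6 has order 2*6 = 12 with 6 conjugacy classes, hence 6 irreducibles. Sum of squared dims 1 + 1 + 1 + 1 + 4 + 4 = 12 = |G|. Linear characters come from the abelianisation; the 2-dimensional irreps have character r^k -> 2*cos(2*pi*j*k/6), reflections -> 0.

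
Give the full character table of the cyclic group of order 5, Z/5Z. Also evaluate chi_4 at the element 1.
Character table of Z/5Z (irreps indexed chi_0,...,chi_4 with chi_k(m) = zeta_5^(k*m), zeta_5 = exp(2*pi*i/5)):
  irrep \ class  {0} (size 1)  {1} (size 1)    {2} (size 1)    {3} (size 1)    {4} (size 1)  
  chi_0          1             1               1               1               1             
  chi_1          1             exp(2*I*pi/5)   exp(4*I*pi/5)   exp(-4*I*pi/5)  exp(-2*I*pi/5)
  chi_2          1             exp(4*I*pi/5)   exp(-2*I*pi/5)  exp(2*I*pi/5)   exp(-4*I*pi/5)
  chi_3          1             exp(-4*I*pi/5)  exp(2*I*pi/5)   exp(-2*I*pi/5)  exp(4*I*pi/5) 
  chi_4          1             exp(-2*I*pi/5)  exp(-4*I*pi/5)  exp(4*I*pi/5)   exp(2*I*pi/5) 

Spot check: chi_4(1) = zeta_5^(4*1) = zeta_5^4 = exp(-2*I*pi/5).

Derivation: Z/5Z is abelian, so all 5 irreducible complex representations are 1-dimensional. They are given by chi_k(m) = zeta_5^(k*m) for k = 0,...,4. Row orthogonality: sum_m chi_k(m) conj(chi_l(m)) = 5 * [k = l].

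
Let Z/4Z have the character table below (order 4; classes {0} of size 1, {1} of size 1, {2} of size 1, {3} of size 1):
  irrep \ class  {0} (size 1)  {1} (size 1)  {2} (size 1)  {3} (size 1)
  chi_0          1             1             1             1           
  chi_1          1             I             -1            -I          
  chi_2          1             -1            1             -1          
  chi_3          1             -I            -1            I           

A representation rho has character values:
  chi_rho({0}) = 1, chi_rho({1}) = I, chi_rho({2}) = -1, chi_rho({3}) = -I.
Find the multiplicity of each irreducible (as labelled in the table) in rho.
Multiplicities: chi_0: 0, chi_1: 1, chi_2: 0, chi_3: 0.

Justification: Use <chi_rho, chi> = (1/|G|) sum_C |C| * chi_rho(C) * conj(chi(C)) with |G| = 4 for each irreducible chi in the table:
  <chi_rho, chi_0> = (1/4)[1*(1)*conj(1) + 1*(I)*conj(1) + 1*(-1)*conj(1) + 1*(-I)*conj(1)]
      = (1/4)[(1) + (I) + (-1) + (-I)] = 0/4 = 0
  <chi_rho, chi_1> = (1/4)[1*(1)*conj(1) + 1*(I)*conj(I) + 1*(-1)*conj(-1) + 1*(-I)*conj(-I)]
      = (1/4)[(1) + (1) + (1) + (1)] = 4/4 = 1
  <chi_rho, chi_2> = (1/4)[1*(1)*conj(1) + 1*(I)*conj(-1) + 1*(-1)*conj(1) + 1*(-I)*conj(-1)]
      = (1/4)[(1) + (-I) + (-1) + (I)] = 0/4 = 0
  <chi_rho, chi_3> = (1/4)[1*(1)*conj(1) + 1*(I)*conj(-I) + 1*(-1)*conj(-1) + 1*(-I)*conj(I)]
      = (1/4)[(1) + (-1) + (1) + (-1)] = 0/4 = 0
(Exp terms are combined using exp(i*s)*conj(exp(i*t)) = exp(i*(s-t)), and sums of them are collapsed using the identity that for every m > 1 the m distinct m-th roots of unity sum to 0, e.g. 1 + exp(2*I*pi/3) + exp(-2*I*pi/3) = 0.)
Dimension check: dim(rho) = sum (mult * dim) = 0*1 + 1*1 + 0*1 + 0*1 = 1 = chi_rho(e) = 1.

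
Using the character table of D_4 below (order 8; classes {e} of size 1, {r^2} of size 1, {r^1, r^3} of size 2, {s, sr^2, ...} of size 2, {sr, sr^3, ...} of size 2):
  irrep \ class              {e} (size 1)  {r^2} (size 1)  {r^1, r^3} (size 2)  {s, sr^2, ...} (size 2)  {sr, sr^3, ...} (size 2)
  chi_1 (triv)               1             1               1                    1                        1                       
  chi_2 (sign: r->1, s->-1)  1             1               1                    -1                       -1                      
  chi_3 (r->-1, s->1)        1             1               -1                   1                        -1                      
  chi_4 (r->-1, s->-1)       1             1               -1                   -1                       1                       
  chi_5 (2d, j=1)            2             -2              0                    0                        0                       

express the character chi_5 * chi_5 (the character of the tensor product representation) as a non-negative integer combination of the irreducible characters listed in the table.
chi_5 tensor chi_5 = chi_1 + chi_2 + chi_3 + chi_4 (all other irreducibles have multiplicity 0).

Reasoning: The character of a tensor product is the pointwise product (chi_5 * chi_5)(C) = chi_5(C) * chi_5(C):
  {e}: (2)*(2), {r^2}: (-2)*(-2), {r^1, r^3}: (0)*(0), {s, sr^2, ...}: (0)*(0), {sr, sr^3, ...}: (0)*(0)
so (chi_5 * chi_5) takes values
  {e} -> 4, {r^2} -> 4, {r^1, r^3} -> 0, {s, sr^2, ...} -> 0, {sr, sr^3, ...} -> 0.
Now take the inner product of this character with each irreducible chi from the table, <chi_5*chi_5, chi> = (1/8) sum_C |C| (chi_5*chi_5)(C) conj(chi(C)):
  <chi_5*chi_5, chi_1> = (1/8)[1*(4)*conj(1) + 1*(4)*conj(1) + 2*(0)*conj(1) + 2*(0)*conj(1) + 2*(0)*conj(1)]
      = (1/8)[(4) + (4) + (0) + (0) + (0)] = 8/8 = 1
  <chi_5*chi_5, chi_2> = (1/8)[1*(4)*conj(1) + 1*(4)*conj(1) + 2*(0)*conj(1) + 2*(0)*conj(-1) + 2*(0)*conj(-1)]
      = (1/8)[(4) + (4) + (0) + (0) + (0)] = 8/8 = 1
  <chi_5*chi_5, chi_3> = (1/8)[1*(4)*conj(1) + 1*(4)*conj(1) + 2*(0)*conj(-1) + 2*(0)*conj(1) + 2*(0)*conj(-1)]
      = (1/8)[(4) + (4) + (0) + (0) + (0)] = 8/8 = 1
  <chi_5*chi_5, chi_4> = (1/8)[1*(4)*conj(1) + 1*(4)*conj(1) + 2*(0)*conj(-1) + 2*(0)*conj(-1) + 2*(0)*conj(1)]
      = (1/8)[(4) + (4) + (0) + (0) + (0)] = 8/8 = 1
  <chi_5*chi_5, chi_5> = (1/8)[1*(4)*conj(2) + 1*(4)*conj(-2) + 2*(0)*conj(0) + 2*(0)*conj(0) + 2*(0)*conj(0)]
      = (1/8)[(8) + (-8) + (0) + (0) + (0)] = 0/8 = 0
Hence the multiplicities are chi_1: 1, chi_2: 1, chi_3: 1, chi_4: 1. Dimension check: dim(chi_5)*dim(chi_5) = 2*2 = 4 and sum (mult * dim) = 1*1 + 1*1 + 1*1 + 1*1 = 4.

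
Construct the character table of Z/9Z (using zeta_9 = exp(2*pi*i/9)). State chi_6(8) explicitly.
Character table of Z/9Z (irreps indexed chi_0,...,chi_8 with chi_k(m) = zeta_9^(k*m), zeta_9 = exp(2*pi*i/9)):
  irrep \ class  {0} (size 1)  {1} (size 1)    {2} (size 1)    {3} (size 1)    {4} (size 1)    {5} (size 1)    {6} (size 1)    {7} (size 1)    {8} (size 1)  
  chi_0          1             1               1               1               1               1               1               1               1             
  chi_1          1             exp(2*I*pi/9)   exp(4*I*pi/9)   exp(2*I*pi/3)   exp(8*I*pi/9)   exp(-8*I*pi/9)  exp(-2*I*pi/3)  exp(-4*I*pi/9)  exp(-2*I*pi/9)
  chi_2          1             exp(4*I*pi/9)   exp(8*I*pi/9)   exp(-2*I*pi/3)  exp(-2*I*pi/9)  exp(2*I*pi/9)   exp(2*I*pi/3)   exp(-8*I*pi/9)  exp(-4*I*pi/9)
  chi_3          1             exp(2*I*pi/3)   exp(-2*I*pi/3)  1               exp(2*I*pi/3)   exp(-2*I*pi/3)  1               exp(2*I*pi/3)   exp(-2*I*pi/3)
  chi_4          1             exp(8*I*pi/9)   exp(-2*I*pi/9)  exp(2*I*pi/3)   exp(-4*I*pi/9)  exp(4*I*pi/9)   exp(-2*I*pi/3)  exp(2*I*pi/9)   exp(-8*I*pi/9)
  chi_5          1             exp(-8*I*pi/9)  exp(2*I*pi/9)   exp(-2*I*pi/3)  exp(4*I*pi/9)   exp(-4*I*pi/9)  exp(2*I*pi/3)   exp(-2*I*pi/9)  exp(8*I*pi/9) 
  chi_6          1             exp(-2*I*pi/3)  exp(2*I*pi/3)   1               exp(-2*I*pi/3)  exp(2*I*pi/3)   1               exp(-2*I*pi/3)  exp(2*I*pi/3) 
  chi_7          1             exp(-4*I*pi/9)  exp(-8*I*pi/9)  exp(2*I*pi/3)   exp(2*I*pi/9)   exp(-2*I*pi/9)  exp(-2*I*pi/3)  exp(8*I*pi/9)   exp(4*I*pi/9) 
  chi_8          1             exp(-2*I*pi/9)  exp(-4*I*pi/9)  exp(-2*I*pi/3)  exp(-8*I*pi/9)  exp(8*I*pi/9)   exp(2*I*pi/3)   exp(4*I*pi/9)   exp(2*I*pi/9) 

Spot check: chi_6(8) = zeta_9^(6*8) = zeta_9^48 = exp(2*I*pi/3).

Z/9Z is abelian, so all 9 irreducible complex representations are 1-dimensional. They are given by chi_k(m) = zeta_9^(k*m) for k = 0,...,8. Row orthogonality: sum_m chi_k(m) conj(chi_l(m)) = 9 * [k = l].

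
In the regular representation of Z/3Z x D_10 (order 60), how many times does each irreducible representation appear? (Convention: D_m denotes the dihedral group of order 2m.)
Each irreducible V_i of dimension d_i appears with multiplicity d_i, i.e. rho_reg = (direct sum over all irreducibles V_i) d_i V_i. The irreducible dimensions for Z/3Z x D_10 are 1, 1, 1, 1, 1, 1, 1, 1, 1, 1, 1, 1, 2, 2, 2, 2, 2, 2, 2, 2, 2, 2, 2, 2: 12 irreducibles of dimension 1, each with multiplicity 1; 12 irreducibles of dimension 2, each with multiplicity 2. Total dimension 12*1*1 + 12*2*2 = 60 = |G|.

Explanation: General theorem: in the regular representation of a finite group G, each irreducible appears with multiplicity equal to its dimension. Check: dim(rho_reg) = sum d_i^2 = 1 + 1 + 1 + 1 + 1 + 1 + 1 + 1 + 1 + 1 + 1 + 1 + 4 + 4 + 4 + 4 + 4 + 4 + 4 + 4 + 4 + 4 + 4 + 4 = 60 = |G|.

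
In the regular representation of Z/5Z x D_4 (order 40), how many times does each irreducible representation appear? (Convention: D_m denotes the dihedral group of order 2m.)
Each irreducible V_i of dimension d_i appears with multiplicity d_i, i.e. rho_reg = (direct sum over all irreducibles V_i) d_i V_i. The irreducible dimensions for Z/5Z x D_4 are 1, 1, 1, 1, 1, 1, 1, 1, 1, 1, 1, 1, 1, 1, 1, 1, 1, 1, 1, 1, 2, 2, 2, 2, 2: 20 irreducibles of dimension 1, each with multiplicity 1; 5 irreducibles of dimension 2, each with multiplicity 2. Total dimension 20*1*1 + 5*2*2 = 40 = |G|.

Derivation: General theorem: in the regular representation of a finite group G, each irreducible appears with multiplicity equal to its dimension. Check: dim(rho_reg) = sum d_i^2 = 1 + 1 + 1 + 1 + 1 + 1 + 1 + 1 + 1 + 1 + 1 + 1 + 1 + 1 + 1 + 1 + 1 + 1 + 1 + 1 + 4 + 4 + 4 + 4 + 4 = 40 = |G|.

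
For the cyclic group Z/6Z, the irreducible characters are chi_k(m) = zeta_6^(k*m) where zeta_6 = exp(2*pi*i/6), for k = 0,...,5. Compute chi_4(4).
chi_4(4) = zeta_6^16 = exp(-2*I*pi/3)

Working: chi_4(4) = zeta_6^(4*4) = zeta_6^16. Since zeta_6^6 = 1, this equals zeta_6^4 = exp(2*pi*i*4/6) = exp(-2*I*pi/3).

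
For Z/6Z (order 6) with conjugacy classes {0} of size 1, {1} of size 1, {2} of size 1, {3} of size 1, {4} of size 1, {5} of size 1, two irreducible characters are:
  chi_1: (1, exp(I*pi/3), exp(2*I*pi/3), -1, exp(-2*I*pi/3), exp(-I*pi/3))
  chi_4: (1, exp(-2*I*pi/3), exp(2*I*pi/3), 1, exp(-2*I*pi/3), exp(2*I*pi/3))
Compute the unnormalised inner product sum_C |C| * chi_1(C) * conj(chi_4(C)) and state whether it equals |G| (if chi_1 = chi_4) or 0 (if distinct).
Sum = 0; so <chi_1, chi_4> = 0 (distinct irreducibles are orthogonal).

Reasoning: Compute term by term over conjugacy classes (|C| * chi_1(C) * conj(chi_4(C))):
  1*(1)*conj(1) + 1*(exp(I*pi/3))*conj(exp(-2*I*pi/3)) + 1*(exp(2*I*pi/3))*conj(exp(2*I*pi/3)) + 1*(-1)*conj(1) + 1*(exp(-2*I*pi/3))*conj(exp(-2*I*pi/3)) + 1*(exp(-I*pi/3))*conj(exp(2*I*pi/3))
  = (1) + (-1) + (1) + (-1) + (1) + (-1)
  = 0.
(Exp terms are combined using exp(i*s)*conj(exp(i*t)) = exp(i*(s-t)), and sums of them are collapsed using the identity that for every m > 1 the m distinct m-th roots of unity sum to 0, e.g. 1 + exp(2*I*pi/3) + exp(-2*I*pi/3) = 0.)
Dividing by |G| = 6 gives 0/6 = 0, matching the row-orthogonality relation <chi_1, chi_4> = [chi_1 = chi_4].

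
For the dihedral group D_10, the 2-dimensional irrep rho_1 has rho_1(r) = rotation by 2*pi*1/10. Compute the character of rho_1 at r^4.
chi_{rho_1}(r^4) = 2*cos(2*pi*1*4/10) = -sqrt(5)/2 - 1/2

Argument: rho_1(r^4) is rotation by angle 2*pi*1*4/10, whose trace is 2*cos(2*pi*1*4/10) = -sqrt(5)/2 - 1/2.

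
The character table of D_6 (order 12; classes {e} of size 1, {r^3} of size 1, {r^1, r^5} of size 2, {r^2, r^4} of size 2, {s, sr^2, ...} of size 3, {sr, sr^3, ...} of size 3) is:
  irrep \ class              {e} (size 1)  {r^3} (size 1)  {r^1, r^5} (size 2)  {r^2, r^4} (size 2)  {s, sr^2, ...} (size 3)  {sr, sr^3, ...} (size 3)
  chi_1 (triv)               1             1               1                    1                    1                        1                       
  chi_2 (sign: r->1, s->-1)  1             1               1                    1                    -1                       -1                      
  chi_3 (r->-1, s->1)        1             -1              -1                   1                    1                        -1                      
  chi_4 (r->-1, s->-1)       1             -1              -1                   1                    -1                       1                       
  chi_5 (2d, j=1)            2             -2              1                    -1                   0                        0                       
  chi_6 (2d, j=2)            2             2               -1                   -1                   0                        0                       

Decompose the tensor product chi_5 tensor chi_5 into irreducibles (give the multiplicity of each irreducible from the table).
chi_5 tensor chi_5 = chi_1 + chi_2 + chi_6 (all other irreducibles have multiplicity 0).

Derivation: The character of a tensor product is the pointwise product (chi_5 * chi_5)(C) = chi_5(C) * chi_5(C):
  {e}: (2)*(2), {r^3}: (-2)*(-2), {r^1, r^5}: (1)*(1), {r^2, r^4}: (-1)*(-1), {s, sr^2, ...}: (0)*(0), {sr, sr^3, ...}: (0)*(0)
so (chi_5 * chi_5) takes values
  {e} -> 4, {r^3} -> 4, {r^1, r^5} -> 1, {r^2, r^4} -> 1, {s, sr^2, ...} -> 0, {sr, sr^3, ...} -> 0.
Now take the inner product of this character with each irreducible chi from the table, <chi_5*chi_5, chi> = (1/12) sum_C |C| (chi_5*chi_5)(C) conj(chi(C)):
  <chi_5*chi_5, chi_1> = (1/12)[1*(4)*conj(1) + 1*(4)*conj(1) + 2*(1)*conj(1) + 2*(1)*conj(1) + 3*(0)*conj(1) + 3*(0)*conj(1)]
      = (1/12)[(4) + (4) + (2) + (2) + (0) + (0)] = 12/12 = 1
  <chi_5*chi_5, chi_2> = (1/12)[1*(4)*conj(1) + 1*(4)*conj(1) + 2*(1)*conj(1) + 2*(1)*conj(1) + 3*(0)*conj(-1) + 3*(0)*conj(-1)]
      = (1/12)[(4) + (4) + (2) + (2) + (0) + (0)] = 12/12 = 1
  <chi_5*chi_5, chi_3> = (1/12)[1*(4)*conj(1) + 1*(4)*conj(-1) + 2*(1)*conj(-1) + 2*(1)*conj(1) + 3*(0)*conj(1) + 3*(0)*conj(-1)]
      = (1/12)[(4) + (-4) + (-2) + (2) + (0) + (0)] = 0/12 = 0
  <chi_5*chi_5, chi_4> = (1/12)[1*(4)*conj(1) + 1*(4)*conj(-1) + 2*(1)*conj(-1) + 2*(1)*conj(1) + 3*(0)*conj(-1) + 3*(0)*conj(1)]
      = (1/12)[(4) + (-4) + (-2) + (2) + (0) + (0)] = 0/12 = 0
  <chi_5*chi_5, chi_5> = (1/12)[1*(4)*conj(2) + 1*(4)*conj(-2) + 2*(1)*conj(1) + 2*(1)*conj(-1) + 3*(0)*conj(0) + 3*(0)*conj(0)]
      = (1/12)[(8) + (-8) + (2) + (-2) + (0) + (0)] = 0/12 = 0
  <chi_5*chi_5, chi_6> = (1/12)[1*(4)*conj(2) + 1*(4)*conj(2) + 2*(1)*conj(-1) + 2*(1)*conj(-1) + 3*(0)*conj(0) + 3*(0)*conj(0)]
      = (1/12)[(8) + (8) + (-2) + (-2) + (0) + (0)] = 12/12 = 1
Hence the multiplicities are chi_1: 1, chi_2: 1, chi_6: 1. Dimension check: dim(chi_5)*dim(chi_5) = 2*2 = 4 and sum (mult * dim) = 1*1 + 1*1 + 1*2 = 4.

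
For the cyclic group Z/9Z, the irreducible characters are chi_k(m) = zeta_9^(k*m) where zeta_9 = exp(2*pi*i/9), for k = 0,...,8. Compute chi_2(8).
chi_2(8) = zeta_9^16 = exp(-4*I*pi/9)

Why: chi_2(8) = zeta_9^(2*8) = zeta_9^16. Since zeta_9^9 = 1, this equals zeta_9^7 = exp(2*pi*i*7/9) = exp(-4*I*pi/9).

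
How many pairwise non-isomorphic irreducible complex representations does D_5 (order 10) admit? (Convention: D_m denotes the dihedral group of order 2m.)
4

Reasoning: The number of irreducible complex representations of a finite group equals its number of conjugacy classes. D_5 has 4 conjugacy classes ((n+3)/2 for n odd), so D_5 (order 10) has exactly 4 irreducible complex representations.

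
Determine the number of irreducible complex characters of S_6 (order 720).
11

Proof sketch: The number of irreducible complex representations of a finite group equals its number of conjugacy classes. Conjugacy classes in S_6 correspond to cycle types, i.e. partitions of 6; there are p(6) = 11 of them, so S_6 (order 720) has exactly 11 irreducible complex representations.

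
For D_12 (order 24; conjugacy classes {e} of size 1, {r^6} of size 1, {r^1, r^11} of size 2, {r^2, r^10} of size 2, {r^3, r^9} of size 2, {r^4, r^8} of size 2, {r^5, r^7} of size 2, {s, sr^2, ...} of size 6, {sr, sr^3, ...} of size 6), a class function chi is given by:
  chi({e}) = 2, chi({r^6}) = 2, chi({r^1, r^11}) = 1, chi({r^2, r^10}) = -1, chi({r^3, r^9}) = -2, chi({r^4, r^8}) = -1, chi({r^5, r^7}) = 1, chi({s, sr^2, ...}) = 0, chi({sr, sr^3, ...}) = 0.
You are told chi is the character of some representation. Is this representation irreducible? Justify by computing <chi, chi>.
Irreducible: <chi, chi> = 1.

Reasoning: <chi, chi> = (1/|G|) sum_C |C| * |chi(C)|^2 = (1/24)[1*|2|^2 + 1*|2|^2 + 2*|1|^2 + 2*|-1|^2 + 2*|-2|^2 + 2*|-1|^2 + 2*|1|^2 + 6*|0|^2 + 6*|0|^2]
  = (1/24)[(4) + (4) + (2) + (2) + (8) + (2) + (2) + (0) + (0)] = 24/24 = 1.
A character is irreducible iff <chi, chi> = 1, so this representation is irreducible.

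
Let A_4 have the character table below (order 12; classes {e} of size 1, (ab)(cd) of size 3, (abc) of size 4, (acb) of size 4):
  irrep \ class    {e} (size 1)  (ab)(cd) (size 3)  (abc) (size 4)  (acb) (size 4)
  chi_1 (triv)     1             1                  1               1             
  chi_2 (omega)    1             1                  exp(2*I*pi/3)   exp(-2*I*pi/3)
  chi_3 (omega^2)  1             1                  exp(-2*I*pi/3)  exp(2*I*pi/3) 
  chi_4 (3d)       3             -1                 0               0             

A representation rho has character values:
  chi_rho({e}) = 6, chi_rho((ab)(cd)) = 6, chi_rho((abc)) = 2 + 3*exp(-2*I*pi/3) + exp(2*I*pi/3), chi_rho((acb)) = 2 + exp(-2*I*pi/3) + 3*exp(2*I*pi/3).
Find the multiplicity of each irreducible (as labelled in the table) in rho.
Multiplicities: chi_1: 2, chi_2: 1, chi_3: 3, chi_4: 0.

Why: Use <chi_rho, chi> = (1/|G|) sum_C |C| * chi_rho(C) * conj(chi(C)) with |G| = 12 for each irreducible chi in the table:
  <chi_rho, chi_1> = (1/12)[1*(6)*conj(1) + 3*(6)*conj(1) + 4*(2 + 3*exp(-2*I*pi/3) + exp(2*I*pi/3))*conj(1) + 4*(2 + exp(-2*I*pi/3) + 3*exp(2*I*pi/3))*conj(1)]
      = (1/12)[(6) + (18) + (8 + 12*exp(-2*I*pi/3) + 4*exp(2*I*pi/3)) + (8 + 4*exp(-2*I*pi/3) + 12*exp(2*I*pi/3))] = 24/12 = 2
  <chi_rho, chi_2> = (1/12)[1*(6)*conj(1) + 3*(6)*conj(1) + 4*(2 + 3*exp(-2*I*pi/3) + exp(2*I*pi/3))*conj(exp(2*I*pi/3)) + 4*(2 + exp(-2*I*pi/3) + 3*exp(2*I*pi/3))*conj(exp(-2*I*pi/3))]
      = (1/12)[(6) + (18) + (4 + 8*exp(-2*I*pi/3) + 12*exp(2*I*pi/3)) + (4 + 12*exp(-2*I*pi/3) + 8*exp(2*I*pi/3))] = 12/12 = 1
  <chi_rho, chi_3> = (1/12)[1*(6)*conj(1) + 3*(6)*conj(1) + 4*(2 + 3*exp(-2*I*pi/3) + exp(2*I*pi/3))*conj(exp(-2*I*pi/3)) + 4*(2 + exp(-2*I*pi/3) + 3*exp(2*I*pi/3))*conj(exp(2*I*pi/3))]
      = (1/12)[(6) + (18) + (12 + 4*exp(-2*I*pi/3) + 8*exp(2*I*pi/3)) + (12 + 8*exp(-2*I*pi/3) + 4*exp(2*I*pi/3))] = 36/12 = 3
  <chi_rho, chi_4> = (1/12)[1*(6)*conj(3) + 3*(6)*conj(-1) + 4*(2 + 3*exp(-2*I*pi/3) + exp(2*I*pi/3))*conj(0) + 4*(2 + exp(-2*I*pi/3) + 3*exp(2*I*pi/3))*conj(0)]
      = (1/12)[(18) + (-18) + (0) + (0)] = 0/12 = 0
(Exp terms are combined using exp(i*s)*conj(exp(i*t)) = exp(i*(s-t)), and sums of them are collapsed using the identity that for every m > 1 the m distinct m-th roots of unity sum to 0, e.g. 1 + exp(2*I*pi/3) + exp(-2*I*pi/3) = 0.)
Dimension check: dim(rho) = sum (mult * dim) = 2*1 + 1*1 + 3*1 + 0*3 = 6 = chi_rho(e) = 6.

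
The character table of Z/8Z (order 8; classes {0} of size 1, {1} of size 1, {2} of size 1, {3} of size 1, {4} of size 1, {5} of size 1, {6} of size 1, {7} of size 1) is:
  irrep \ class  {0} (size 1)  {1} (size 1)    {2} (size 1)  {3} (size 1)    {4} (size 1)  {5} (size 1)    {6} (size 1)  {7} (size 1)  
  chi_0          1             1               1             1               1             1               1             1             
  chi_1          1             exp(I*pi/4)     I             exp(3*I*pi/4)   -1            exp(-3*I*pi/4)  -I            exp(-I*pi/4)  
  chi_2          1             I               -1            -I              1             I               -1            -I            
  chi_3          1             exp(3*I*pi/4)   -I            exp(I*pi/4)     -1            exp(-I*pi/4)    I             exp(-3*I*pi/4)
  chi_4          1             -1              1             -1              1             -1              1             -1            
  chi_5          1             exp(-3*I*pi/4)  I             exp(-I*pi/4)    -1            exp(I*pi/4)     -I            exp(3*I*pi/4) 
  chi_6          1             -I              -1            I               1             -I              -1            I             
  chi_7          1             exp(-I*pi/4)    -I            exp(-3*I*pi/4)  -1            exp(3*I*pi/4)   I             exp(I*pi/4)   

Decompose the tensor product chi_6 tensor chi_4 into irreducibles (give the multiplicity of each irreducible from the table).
chi_6 tensor chi_4 = chi_2 (all other irreducibles have multiplicity 0).

Proof sketch: The character of a tensor product is the pointwise product (chi_6 * chi_4)(C) = chi_6(C) * chi_4(C):
  {0}: (1)*(1), {1}: (-I)*(-1), {2}: (-1)*(1), {3}: (I)*(-1), {4}: (1)*(1), {5}: (-I)*(-1), {6}: (-1)*(1), {7}: (I)*(-1)
so (chi_6 * chi_4) takes values
  {0} -> 1, {1} -> I, {2} -> -1, {3} -> -I, {4} -> 1, {5} -> I, {6} -> -1, {7} -> -I.
Now take the inner product of this character with each irreducible chi from the table, <chi_6*chi_4, chi> = (1/8) sum_C |C| (chi_6*chi_4)(C) conj(chi(C)):
  <chi_6*chi_4, chi_0> = (1/8)[1*(1)*conj(1) + 1*(I)*conj(1) + 1*(-1)*conj(1) + 1*(-I)*conj(1) + 1*(1)*conj(1) + 1*(I)*conj(1) + 1*(-1)*conj(1) + 1*(-I)*conj(1)]
      = (1/8)[(1) + (I) + (-1) + (-I) + (1) + (I) + (-1) + (-I)] = 0/8 = 0
  <chi_6*chi_4, chi_1> = (1/8)[1*(1)*conj(1) + 1*(I)*conj(exp(I*pi/4)) + 1*(-1)*conj(I) + 1*(-I)*conj(exp(3*I*pi/4)) + 1*(1)*conj(-1) + 1*(I)*conj(exp(-3*I*pi/4)) + 1*(-1)*conj(-I) + 1*(-I)*conj(exp(-I*pi/4))]
      = (1/8)[(1) + (exp(I*pi/4)) + (I) + (-exp(-I*pi/4)) + (-1) + (exp(-3*I*pi/4)) + (-I) + (-exp(3*I*pi/4))] = 0/8 = 0
  <chi_6*chi_4, chi_2> = (1/8)[1*(1)*conj(1) + 1*(I)*conj(I) + 1*(-1)*conj(-1) + 1*(-I)*conj(-I) + 1*(1)*conj(1) + 1*(I)*conj(I) + 1*(-1)*conj(-1) + 1*(-I)*conj(-I)]
      = (1/8)[(1) + (1) + (1) + (1) + (1) + (1) + (1) + (1)] = 8/8 = 1
  <chi_6*chi_4, chi_3> = (1/8)[1*(1)*conj(1) + 1*(I)*conj(exp(3*I*pi/4)) + 1*(-1)*conj(-I) + 1*(-I)*conj(exp(I*pi/4)) + 1*(1)*conj(-1) + 1*(I)*conj(exp(-I*pi/4)) + 1*(-1)*conj(I) + 1*(-I)*conj(exp(-3*I*pi/4))]
      = (1/8)[(1) + (exp(-I*pi/4)) + (-I) + (-exp(I*pi/4)) + (-1) + (exp(3*I*pi/4)) + (I) + (-exp(-3*I*pi/4))] = 0/8 = 0
  <chi_6*chi_4, chi_4> = (1/8)[1*(1)*conj(1) + 1*(I)*conj(-1) + 1*(-1)*conj(1) + 1*(-I)*conj(-1) + 1*(1)*conj(1) + 1*(I)*conj(-1) + 1*(-1)*conj(1) + 1*(-I)*conj(-1)]
      = (1/8)[(1) + (-I) + (-1) + (I) + (1) + (-I) + (-1) + (I)] = 0/8 = 0
  <chi_6*chi_4, chi_5> = (1/8)[1*(1)*conj(1) + 1*(I)*conj(exp(-3*I*pi/4)) + 1*(-1)*conj(I) + 1*(-I)*conj(exp(-I*pi/4)) + 1*(1)*conj(-1) + 1*(I)*conj(exp(I*pi/4)) + 1*(-1)*conj(-I) + 1*(-I)*conj(exp(3*I*pi/4))]
      = (1/8)[(1) + (exp(-3*I*pi/4)) + (I) + (-exp(3*I*pi/4)) + (-1) + (exp(I*pi/4)) + (-I) + (-exp(-I*pi/4))] = 0/8 = 0
  <chi_6*chi_4, chi_6> = (1/8)[1*(1)*conj(1) + 1*(I)*conj(-I) + 1*(-1)*conj(-1) + 1*(-I)*conj(I) + 1*(1)*conj(1) + 1*(I)*conj(-I) + 1*(-1)*conj(-1) + 1*(-I)*conj(I)]
      = (1/8)[(1) + (-1) + (1) + (-1) + (1) + (-1) + (1) + (-1)] = 0/8 = 0
  <chi_6*chi_4, chi_7> = (1/8)[1*(1)*conj(1) + 1*(I)*conj(exp(-I*pi/4)) + 1*(-1)*conj(-I) + 1*(-I)*conj(exp(-3*I*pi/4)) + 1*(1)*conj(-1) + 1*(I)*conj(exp(3*I*pi/4)) + 1*(-1)*conj(I) + 1*(-I)*conj(exp(I*pi/4))]
      = (1/8)[(1) + (exp(3*I*pi/4)) + (-I) + (-exp(-3*I*pi/4)) + (-1) + (exp(-I*pi/4)) + (I) + (-exp(I*pi/4))] = 0/8 = 0
(Exp terms are combined using exp(i*s)*conj(exp(i*t)) = exp(i*(s-t)), and sums of them are collapsed using the identity that for every m > 1 the m distinct m-th roots of unity sum to 0, e.g. 1 + exp(2*I*pi/3) + exp(-2*I*pi/3) = 0.)
Hence the multiplicities are chi_2: 1. Dimension check: dim(chi_6)*dim(chi_4) = 1*1 = 1 and sum (mult * dim) = 1*1 = 1.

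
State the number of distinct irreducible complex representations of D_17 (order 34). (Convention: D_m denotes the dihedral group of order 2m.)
10

Why: The number of irreducible complex representations of a finite group equals its number of conjugacy classes. D_17 has 10 conjugacy classes ((n+3)/2 for n odd), so D_17 (order 34) has exactly 10 irreducible complex representations.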